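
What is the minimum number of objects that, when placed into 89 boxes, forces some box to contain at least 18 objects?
n = (18 − 1)·89 + 1 = 1514

By the generalised pigeonhole principle, to guarantee some box contains ≥ r objects we need more than (r − 1) · k objects total. Threshold: n = (r − 1) · k + 1. With r = 18 and k = 89: n = 17 · 89 + 1 = 1513 + 1 = 1514. For n = 1513 = 17 · 89, we can put exactly 17 objects in every box, avoiding 18 in any single one — so 1514 is tight.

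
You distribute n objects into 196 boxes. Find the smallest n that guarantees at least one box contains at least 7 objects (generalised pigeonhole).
n = (7 − 1)·196 + 1 = 1177

By the generalised pigeonhole principle, to guarantee some box contains ≥ r objects we need more than (r − 1) · k objects total. Threshold: n = (r − 1) · k + 1. With r = 7 and k = 196: n = 6 · 196 + 1 = 1176 + 1 = 1177. For n = 1176 = 6 · 196, we can put exactly 6 objects in every box, avoiding 7 in any single one — so 1177 is tight.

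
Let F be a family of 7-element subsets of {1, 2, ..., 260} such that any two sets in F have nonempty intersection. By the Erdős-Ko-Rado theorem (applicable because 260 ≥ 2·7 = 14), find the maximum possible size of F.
max |F| = C(259, 6) = 395488590784

The Erdős-Ko-Rado theorem states: for n ≥ 2k, an intersecting family of k-subsets of an n-element set has size at most C(n − 1, k − 1), with equality for 'star' families {A ⊆ [n] : |A| = k, i ∈ A} (fix an element i). For n = 260, k = 7: C(259, 6) = 395488590784.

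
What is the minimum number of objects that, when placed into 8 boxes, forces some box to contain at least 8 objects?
n = (8 − 1)·8 + 1 = 57

By the generalised pigeonhole principle, to guarantee some box contains ≥ r objects we need more than (r − 1) · k objects total. Threshold: n = (r − 1) · k + 1. With r = 8 and k = 8: n = 7 · 8 + 1 = 56 + 1 = 57. For n = 56 = 7 · 8, we can put exactly 7 objects in every box, avoiding 8 in any single one — so 57 is tight.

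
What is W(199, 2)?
W(199, 2) = 199 + 1 = 200

A 2-term AP is any pair of integers, so a monochromatic 2-AP exists iff some colour is used at least twice. With 199 colours, the colouring i ↦ i on {1, ..., 199} uses each colour once, avoiding any monochromatic pair, so W(199, 2) > 199. For {1, ..., 200}, pigeonhole forces two integers of the same colour, which form a monochromatic 2-AP. Hence W(199, 2) = 200.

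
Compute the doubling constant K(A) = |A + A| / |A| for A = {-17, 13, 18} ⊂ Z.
K = |A + A| / |A| = 6/3 = 2

Enumerate A + A = {a + b : a, b ∈ A}. With |A| = 3, there are |A|^2 = 9 ordered sum pairs; collecting distinct values, A + A = {-34, -4, 1, 26, 31, 36}, so |A + A| = 6. Thus K = 6/3 = 2. For comparison, the minimum possible |A + A| over all 3-element sets is 2·3 − 1 = 5 (so min K = 5/3), attained only by arithmetic progressions.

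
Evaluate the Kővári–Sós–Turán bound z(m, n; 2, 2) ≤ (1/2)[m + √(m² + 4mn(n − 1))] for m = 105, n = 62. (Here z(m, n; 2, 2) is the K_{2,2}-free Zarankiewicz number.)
z(105, 62; 2, 2) ≤ (1/2)[105 + √(105² + 4·105·62·61)] = (1/2)[105 + √1599465] = 684.8498

Kővári–Sós–Turán: let r_1, ..., r_105 be the row sums and z = Σ r_i the total number of 1s. Each pair of columns can share at most one row with both entries 1 (else a 2×2 all-ones block appears), so Σ_i C(r_i, 2) ≤ C(62, 2) = 1891. By convexity Σ_i C(r_i, 2) ≥ 105·C(z/105, 2) = z(z − 105)/(2·105), giving z² − 105z − 105·62·61 ≤ 0 and hence z ≤ (1/2)[105 + √(11025 + 4·397110)] = (1/2)[105 + √1599465] ≈ (1/2)(105 + 1264.6996) = 684.8498.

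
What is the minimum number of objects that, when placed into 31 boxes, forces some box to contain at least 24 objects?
n = (24 − 1)·31 + 1 = 714

By the generalised pigeonhole principle, to guarantee some box contains ≥ r objects we need more than (r − 1) · k objects total. Threshold: n = (r − 1) · k + 1. With r = 24 and k = 31: n = 23 · 31 + 1 = 713 + 1 = 714. For n = 713 = 23 · 31, we can put exactly 23 objects in every box, avoiding 24 in any single one — so 714 is tight.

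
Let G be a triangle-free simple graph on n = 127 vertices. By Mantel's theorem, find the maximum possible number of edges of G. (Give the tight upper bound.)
ex(127, K_3) = ⌊127^2/4⌋ = 4032

Mantel (1907): a triangle-free graph on n vertices has at most ⌊n^2/4⌋ edges, with equality for the complete bipartite graph K_{⌊n/2⌋, ⌈n/2⌉}. For n = 127: ⌊127^2/4⌋ = ⌊16129/4⌋ = 4032. The extremal graph is K_{63, 64}, which has 63·64 = 4032 edges.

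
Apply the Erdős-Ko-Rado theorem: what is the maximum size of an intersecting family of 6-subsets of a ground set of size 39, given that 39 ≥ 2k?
max |F| = C(38, 5) = 501942

Erdős-Ko-Rado (1961): when n ≥ 2k, max |F| = C(n−1, k−1). The bound is attained by the star {A : i ∈ A} for any fixed i ∈ [n]. Here C(39−1, 6−1) = C(38, 5) = 501942.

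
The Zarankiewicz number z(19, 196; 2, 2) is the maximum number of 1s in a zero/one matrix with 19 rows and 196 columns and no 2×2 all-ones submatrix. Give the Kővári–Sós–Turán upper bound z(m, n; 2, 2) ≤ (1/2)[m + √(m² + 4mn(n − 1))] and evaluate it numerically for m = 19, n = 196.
z(19, 196; 2, 2) ≤ (1/2)[19 + √(19² + 4·19·196·195)] = (1/2)[19 + √2905081] = 861.7149

Kővári–Sós–Turán: let r_1, ..., r_19 be the row sums and z = Σ r_i the total number of 1s. Each pair of columns can share at most one row with both entries 1 (else a 2×2 all-ones block appears), so Σ_i C(r_i, 2) ≤ C(196, 2) = 19110. By convexity Σ_i C(r_i, 2) ≥ 19·C(z/19, 2) = z(z − 19)/(2·19), giving z² − 19z − 19·196·195 ≤ 0 and hence z ≤ (1/2)[19 + √(361 + 4·726180)] = (1/2)[19 + √2905081] ≈ (1/2)(19 + 1704.4298) = 861.7149.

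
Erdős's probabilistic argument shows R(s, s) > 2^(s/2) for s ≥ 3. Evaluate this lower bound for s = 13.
2^(13/2) = 90.5097; so R(13, 13) > 90.5097

Colour each edge of K_n uniformly at random with red/blue. The expected number of monochromatic K_13 is C(n, 13) · 2 · 2^(−C(13,2)). If C(n, 13) · 2^(1 − C(13,2)) < 1, then with positive probability no monochromatic K_13 exists, so R(13, 13) > n. The standard estimate C(n, 13) ≤ n^13/13! shows this inequality holds whenever n ≤ 2^(13/2) (since 13! · 2^(C(13,2) − 1) > 2^(13^2/2) ≥ n^13). Hence R(13, 13) > 2^(13/2) = 90.5097.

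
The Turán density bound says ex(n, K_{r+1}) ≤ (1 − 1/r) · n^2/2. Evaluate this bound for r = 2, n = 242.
Turán density bound = (1/2) · 242^2/2 = 14641

Turán's theorem: ex(n, K_{r+1}) is achieved by the complete r-partite Turán graph T(n, r) with parts as balanced as possible, and is at most (1 − 1/r) · n^2/2. For r = 2, n = 242: the density bound is (1/2) · 58564/2 = 14641. Since 2 ∣ 242, the Turán graph T(242, 2) has parts of equal size 121, and its edge count e(T(242, 2)) = 14641 attains the density bound exactly.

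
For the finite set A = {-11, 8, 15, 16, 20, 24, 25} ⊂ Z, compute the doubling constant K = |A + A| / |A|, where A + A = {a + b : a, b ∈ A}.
K = |A + A| / |A| = 25/7

Enumerate A + A = {a + b : a, b ∈ A}. With |A| = 7, there are |A|^2 = 49 ordered sum pairs; collecting distinct values, A + A = {-22, -3, 4, 5, 9, 13, 14, 16, 23, 24, 28, 30, 31, 32, 33, 35, 36, 39, 40, 41, 44, 45, 48, 49, 50}, so |A + A| = 25. Thus K = 25/7. For comparison, the minimum possible |A + A| over all 7-element sets is 2·7 − 1 = 13 (so min K = 13/7), attained only by arithmetic progressions.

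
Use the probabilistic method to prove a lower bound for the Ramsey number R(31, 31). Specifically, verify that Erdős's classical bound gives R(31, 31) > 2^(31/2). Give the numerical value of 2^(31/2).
2^(31/2) = 46340.95; so R(31, 31) > 46340.95

Colour each edge of K_n uniformly at random with red/blue. The expected number of monochromatic K_31 is C(n, 31) · 2 · 2^(−C(31,2)). If C(n, 31) · 2^(1 − C(31,2)) < 1, then with positive probability no monochromatic K_31 exists, so R(31, 31) > n. The standard estimate C(n, 31) ≤ n^31/31! shows this inequality holds whenever n ≤ 2^(31/2) (since 31! · 2^(C(31,2) − 1) > 2^(31^2/2) ≥ n^31). Hence R(31, 31) > 2^(31/2) = 46340.95.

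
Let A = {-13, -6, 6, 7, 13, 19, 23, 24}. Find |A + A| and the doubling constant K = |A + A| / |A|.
K = |A + A| / |A| = 32/8 = 4

Enumerate A + A = {a + b : a, b ∈ A}. With |A| = 8, there are |A|^2 = 64 ordered sum pairs; collecting distinct values, A + A = {-26, -19, -12, -7, -6, 0, 1, 6, 7, 10, 11, 12, 13, 14, 17, 18, 19, 20, 25, 26, 29, 30, 31, 32, 36, 37, 38, 42, 43, 46, 47, 48}, so |A + A| = 32. Thus K = 32/8 = 4. For comparison, the minimum possible |A + A| over all 8-element sets is 2·8 − 1 = 15 (so min K = 15/8), attained only by arithmetic progressions.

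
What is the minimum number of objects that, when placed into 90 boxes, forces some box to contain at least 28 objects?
n = (28 − 1)·90 + 1 = 2431

By the generalised pigeonhole principle, to guarantee some box contains ≥ r objects we need more than (r − 1) · k objects total. Threshold: n = (r − 1) · k + 1. With r = 28 and k = 90: n = 27 · 90 + 1 = 2430 + 1 = 2431. For n = 2430 = 27 · 90, we can put exactly 27 objects in every box, avoiding 28 in any single one — so 2431 is tight.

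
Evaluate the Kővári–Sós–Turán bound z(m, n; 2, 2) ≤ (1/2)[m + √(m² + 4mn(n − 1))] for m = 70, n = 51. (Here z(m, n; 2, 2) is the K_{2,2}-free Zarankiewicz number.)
z(70, 51; 2, 2) ≤ (1/2)[70 + √(70² + 4·70·51·50)] = (1/2)[70 + √718900] = 458.9399

Kővári–Sós–Turán: let r_1, ..., r_70 be the row sums and z = Σ r_i the total number of 1s. Each pair of columns can share at most one row with both entries 1 (else a 2×2 all-ones block appears), so Σ_i C(r_i, 2) ≤ C(51, 2) = 1275. By convexity Σ_i C(r_i, 2) ≥ 70·C(z/70, 2) = z(z − 70)/(2·70), giving z² − 70z − 70·51·50 ≤ 0 and hence z ≤ (1/2)[70 + √(4900 + 4·178500)] = (1/2)[70 + √718900] ≈ (1/2)(70 + 847.8797) = 458.9399.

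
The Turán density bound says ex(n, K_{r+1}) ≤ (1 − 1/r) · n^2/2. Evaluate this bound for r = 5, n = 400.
Turán density bound = (4/5) · 400^2/2 = 64000

Turán's theorem: ex(n, K_{r+1}) is achieved by the complete r-partite Turán graph T(n, r) with parts as balanced as possible, and is at most (1 − 1/r) · n^2/2. For r = 5, n = 400: the density bound is (4/5) · 160000/2 = 64000. Since 5 ∣ 400, the Turán graph T(400, 5) has parts of equal size 80, and its edge count e(T(400, 5)) = 64000 attains the density bound exactly.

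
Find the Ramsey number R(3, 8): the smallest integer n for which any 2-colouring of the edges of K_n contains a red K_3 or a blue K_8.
R(3, 8) = 28

Lower bound: an explicit 2-colouring of K_{27} (typically a Paley-type or other structured construction) avoids a red K_3 and a blue K_8, showing R(3, 8) > 27.
Upper bound: the simple Erdős–Szekeres recurrence only gives R(3, 8) ≤ 31; the tight bound R(3, 8) ≤ 28 requires a sharper case analysis (or computer search) of 2-colourings of K_{28}.
Hence R(3, 8) = 28.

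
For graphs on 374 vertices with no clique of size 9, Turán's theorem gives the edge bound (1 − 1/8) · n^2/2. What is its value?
Turán density bound = (7/8) · 374^2/2 = 244783/4 ≈ 61195.75

Turán's theorem: ex(n, K_{r+1}) is achieved by the complete r-partite Turán graph T(n, r) with parts as balanced as possible, and is at most (1 − 1/r) · n^2/2. For r = 8, n = 374: the density bound is (7/8) · 139876/2 = 244783/4 ≈ 61195.75. The integer-valued extremum is e(T(374, 8)) = 61195, which is strictly less than the density bound 244783/4 since 8 ∤ 374 (the parts of T(374, 8) cannot all be equal).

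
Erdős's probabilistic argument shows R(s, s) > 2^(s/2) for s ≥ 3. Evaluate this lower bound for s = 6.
2^(6/2) = 8; so R(6, 6) > 8

Colour each edge of K_n uniformly at random with red/blue. The expected number of monochromatic K_6 is C(n, 6) · 2 · 2^(−C(6,2)). If C(n, 6) · 2^(1 − C(6,2)) < 1, then with positive probability no monochromatic K_6 exists, so R(6, 6) > n. The standard estimate C(n, 6) ≤ n^6/6! shows this inequality holds whenever n ≤ 2^(6/2) (since 6! · 2^(C(6,2) − 1) > 2^(6^2/2) ≥ n^6). Hence R(6, 6) > 2^(6/2) = 8.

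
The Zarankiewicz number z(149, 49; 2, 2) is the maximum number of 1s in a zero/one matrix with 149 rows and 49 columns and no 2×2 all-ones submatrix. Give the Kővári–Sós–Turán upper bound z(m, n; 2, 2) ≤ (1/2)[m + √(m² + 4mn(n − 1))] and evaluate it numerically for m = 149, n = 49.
z(149, 49; 2, 2) ≤ (1/2)[149 + √(149² + 4·149·49·48)] = (1/2)[149 + √1423993] = 671.1559

Kővári–Sós–Turán: let r_1, ..., r_149 be the row sums and z = Σ r_i the total number of 1s. Each pair of columns can share at most one row with both entries 1 (else a 2×2 all-ones block appears), so Σ_i C(r_i, 2) ≤ C(49, 2) = 1176. By convexity Σ_i C(r_i, 2) ≥ 149·C(z/149, 2) = z(z − 149)/(2·149), giving z² − 149z − 149·49·48 ≤ 0 and hence z ≤ (1/2)[149 + √(22201 + 4·350448)] = (1/2)[149 + √1423993] ≈ (1/2)(149 + 1193.3118) = 671.1559.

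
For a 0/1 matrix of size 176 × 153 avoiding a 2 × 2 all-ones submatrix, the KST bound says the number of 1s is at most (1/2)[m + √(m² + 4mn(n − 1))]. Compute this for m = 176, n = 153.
z(176, 153; 2, 2) ≤ (1/2)[176 + √(176² + 4·176·153·152)] = (1/2)[176 + √16403200] = 2113.0432

Kővári–Sós–Turán: let r_1, ..., r_176 be the row sums and z = Σ r_i the total number of 1s. Each pair of columns can share at most one row with both entries 1 (else a 2×2 all-ones block appears), so Σ_i C(r_i, 2) ≤ C(153, 2) = 11628. By convexity Σ_i C(r_i, 2) ≥ 176·C(z/176, 2) = z(z − 176)/(2·176), giving z² − 176z − 176·153·152 ≤ 0 and hence z ≤ (1/2)[176 + √(30976 + 4·4093056)] = (1/2)[176 + √16403200] ≈ (1/2)(176 + 4050.0864) = 2113.0432.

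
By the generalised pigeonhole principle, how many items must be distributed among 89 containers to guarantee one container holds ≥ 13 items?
n = (13 − 1)·89 + 1 = 1069

By the generalised pigeonhole principle, to guarantee some box contains ≥ r objects we need more than (r − 1) · k objects total. Threshold: n = (r − 1) · k + 1. With r = 13 and k = 89: n = 12 · 89 + 1 = 1068 + 1 = 1069. For n = 1068 = 12 · 89, we can put exactly 12 objects in every box, avoiding 13 in any single one — so 1069 is tight.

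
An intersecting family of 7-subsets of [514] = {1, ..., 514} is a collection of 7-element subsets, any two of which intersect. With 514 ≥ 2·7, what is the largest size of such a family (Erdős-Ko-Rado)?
max |F| = C(513, 6) = 24582576566016

The Erdős-Ko-Rado theorem states: for n ≥ 2k, an intersecting family of k-subsets of an n-element set has size at most C(n − 1, k − 1), with equality for 'star' families {A ⊆ [n] : |A| = k, i ∈ A} (fix an element i). For n = 514, k = 7: C(513, 6) = 24582576566016.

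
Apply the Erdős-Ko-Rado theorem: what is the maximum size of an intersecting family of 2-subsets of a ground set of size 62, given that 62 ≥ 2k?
max |F| = C(61, 1) = 61

The Erdős-Ko-Rado theorem states: for n ≥ 2k, an intersecting family of k-subsets of an n-element set has size at most C(n − 1, k − 1), with equality for 'star' families {A ⊆ [n] : |A| = k, i ∈ A} (fix an element i). For n = 62, k = 2: C(61, 1) = 61.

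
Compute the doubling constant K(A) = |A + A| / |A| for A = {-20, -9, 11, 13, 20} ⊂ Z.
K = |A + A| / |A| = 15/5 = 3

Enumerate A + A = {a + b : a, b ∈ A}. With |A| = 5, there are |A|^2 = 25 ordered sum pairs; collecting distinct values, A + A = {-40, -29, -18, -9, -7, 0, 2, 4, 11, 22, 24, 26, 31, 33, 40}, so |A + A| = 15. Thus K = 15/5 = 3. For comparison, the minimum possible |A + A| over all 5-element sets is 2·5 − 1 = 9 (so min K = 9/5), attained only by arithmetic progressions.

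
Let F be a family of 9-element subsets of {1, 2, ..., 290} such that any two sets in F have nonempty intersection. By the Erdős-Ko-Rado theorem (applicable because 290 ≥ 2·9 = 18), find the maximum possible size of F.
max |F| = C(289, 8) = 1094501801769948

The Erdős-Ko-Rado theorem states: for n ≥ 2k, an intersecting family of k-subsets of an n-element set has size at most C(n − 1, k − 1), with equality for 'star' families {A ⊆ [n] : |A| = k, i ∈ A} (fix an element i). For n = 290, k = 9: C(289, 8) = 1094501801769948.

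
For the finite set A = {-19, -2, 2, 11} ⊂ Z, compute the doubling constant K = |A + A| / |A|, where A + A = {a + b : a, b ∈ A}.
K = |A + A| / |A| = 10/4 = 5/2

Enumerate A + A = {a + b : a, b ∈ A}. With |A| = 4, there are |A|^2 = 16 ordered sum pairs; collecting distinct values, A + A = {-38, -21, -17, -8, -4, 0, 4, 9, 13, 22}, so |A + A| = 10. Thus K = 10/4 = 5/2. For comparison, the minimum possible |A + A| over all 4-element sets is 2·4 − 1 = 7 (so min K = 7/4), attained only by arithmetic progressions.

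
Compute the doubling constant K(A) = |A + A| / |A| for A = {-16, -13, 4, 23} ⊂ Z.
K = |A + A| / |A| = 10/4 = 5/2

Enumerate A + A = {a + b : a, b ∈ A}. With |A| = 4, there are |A|^2 = 16 ordered sum pairs; collecting distinct values, A + A = {-32, -29, -26, -12, -9, 7, 8, 10, 27, 46}, so |A + A| = 10. Thus K = 10/4 = 5/2. For comparison, the minimum possible |A + A| over all 4-element sets is 2·4 − 1 = 7 (so min K = 7/4), attained only by arithmetic progressions.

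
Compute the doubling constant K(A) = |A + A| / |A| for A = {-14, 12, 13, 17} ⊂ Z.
K = |A + A| / |A| = 10/4 = 5/2

Enumerate A + A = {a + b : a, b ∈ A}. With |A| = 4, there are |A|^2 = 16 ordered sum pairs; collecting distinct values, A + A = {-28, -2, -1, 3, 24, 25, 26, 29, 30, 34}, so |A + A| = 10. Thus K = 10/4 = 5/2. For comparison, the minimum possible |A + A| over all 4-element sets is 2·4 − 1 = 7 (so min K = 7/4), attained only by arithmetic progressions.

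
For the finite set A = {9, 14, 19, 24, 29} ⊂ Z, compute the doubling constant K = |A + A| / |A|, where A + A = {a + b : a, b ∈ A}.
K = |A + A| / |A| = 9/5

Enumerate A + A = {a + b : a, b ∈ A}. With |A| = 5, there are |A|^2 = 25 ordered sum pairs; collecting distinct values, A + A = {18, 23, 28, 33, 38, 43, 48, 53, 58}, so |A + A| = 9. Thus K = 9/5. Here |A + A| = 2|A| − 1 = 9, the minimum possible — so K = 9/5 is minimal, which holds iff A is an arithmetic progression.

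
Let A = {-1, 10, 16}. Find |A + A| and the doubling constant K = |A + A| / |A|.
K = |A + A| / |A| = 6/3 = 2

Enumerate A + A = {a + b : a, b ∈ A}. With |A| = 3, there are |A|^2 = 9 ordered sum pairs; collecting distinct values, A + A = {-2, 9, 15, 20, 26, 32}, so |A + A| = 6. Thus K = 6/3 = 2. For comparison, the minimum possible |A + A| over all 3-element sets is 2·3 − 1 = 5 (so min K = 5/3), attained only by arithmetic progressions.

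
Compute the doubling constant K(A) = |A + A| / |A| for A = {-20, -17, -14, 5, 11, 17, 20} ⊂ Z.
K = |A + A| / |A| = 22/7

Enumerate A + A = {a + b : a, b ∈ A}. With |A| = 7, there are |A|^2 = 49 ordered sum pairs; collecting distinct values, A + A = {-40, -37, -34, -31, -28, -15, -12, -9, -6, -3, 0, 3, 6, 10, 16, 22, 25, 28, 31, 34, 37, 40}, so |A + A| = 22. Thus K = 22/7. For comparison, the minimum possible |A + A| over all 7-element sets is 2·7 − 1 = 13 (so min K = 13/7), attained only by arithmetic progressions.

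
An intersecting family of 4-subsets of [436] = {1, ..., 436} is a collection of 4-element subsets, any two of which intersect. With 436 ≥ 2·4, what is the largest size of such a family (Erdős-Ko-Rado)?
max |F| = C(435, 3) = 13624345

Erdős-Ko-Rado (1961): when n ≥ 2k, max |F| = C(n−1, k−1). The bound is attained by the star {A : i ∈ A} for any fixed i ∈ [n]. Here C(436−1, 4−1) = C(435, 3) = 13624345.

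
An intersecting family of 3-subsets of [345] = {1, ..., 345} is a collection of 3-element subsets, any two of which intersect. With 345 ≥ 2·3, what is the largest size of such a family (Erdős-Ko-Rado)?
max |F| = C(344, 2) = 58996

The Erdős-Ko-Rado theorem states: for n ≥ 2k, an intersecting family of k-subsets of an n-element set has size at most C(n − 1, k − 1), with equality for 'star' families {A ⊆ [n] : |A| = k, i ∈ A} (fix an element i). For n = 345, k = 3: C(344, 2) = 58996.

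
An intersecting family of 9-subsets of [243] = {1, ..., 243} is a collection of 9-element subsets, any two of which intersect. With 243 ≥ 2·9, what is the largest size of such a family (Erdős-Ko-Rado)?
max |F| = C(242, 8) = 259553085535810

Erdős-Ko-Rado (1961): when n ≥ 2k, max |F| = C(n−1, k−1). The bound is attained by the star {A : i ∈ A} for any fixed i ∈ [n]. Here C(243−1, 9−1) = C(242, 8) = 259553085535810.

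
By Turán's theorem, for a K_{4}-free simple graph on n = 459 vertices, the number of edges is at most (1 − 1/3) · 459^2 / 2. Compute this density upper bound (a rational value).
Turán density bound = (2/3) · 459^2/2 = 70227

Turán's theorem: ex(n, K_{r+1}) is achieved by the complete r-partite Turán graph T(n, r) with parts as balanced as possible, and is at most (1 − 1/r) · n^2/2. For r = 3, n = 459: the density bound is (2/3) · 210681/2 = 70227. Since 3 ∣ 459, the Turán graph T(459, 3) has parts of equal size 153, and its edge count e(T(459, 3)) = 70227 attains the density bound exactly.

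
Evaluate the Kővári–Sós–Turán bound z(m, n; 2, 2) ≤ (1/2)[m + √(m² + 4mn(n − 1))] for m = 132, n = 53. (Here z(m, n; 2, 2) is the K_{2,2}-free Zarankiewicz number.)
z(132, 53; 2, 2) ≤ (1/2)[132 + √(132² + 4·132·53·52)] = (1/2)[132 + √1472592] = 672.752

Kővári–Sós–Turán: let r_1, ..., r_132 be the row sums and z = Σ r_i the total number of 1s. Each pair of columns can share at most one row with both entries 1 (else a 2×2 all-ones block appears), so Σ_i C(r_i, 2) ≤ C(53, 2) = 1378. By convexity Σ_i C(r_i, 2) ≥ 132·C(z/132, 2) = z(z − 132)/(2·132), giving z² − 132z − 132·53·52 ≤ 0 and hence z ≤ (1/2)[132 + √(17424 + 4·363792)] = (1/2)[132 + √1472592] ≈ (1/2)(132 + 1213.504) = 672.752.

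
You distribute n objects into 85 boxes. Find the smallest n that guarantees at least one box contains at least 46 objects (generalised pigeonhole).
n = (46 − 1)·85 + 1 = 3826

By the generalised pigeonhole principle, to guarantee some box contains ≥ r objects we need more than (r − 1) · k objects total. Threshold: n = (r − 1) · k + 1. With r = 46 and k = 85: n = 45 · 85 + 1 = 3825 + 1 = 3826. For n = 3825 = 45 · 85, we can put exactly 45 objects in every box, avoiding 46 in any single one — so 3826 is tight.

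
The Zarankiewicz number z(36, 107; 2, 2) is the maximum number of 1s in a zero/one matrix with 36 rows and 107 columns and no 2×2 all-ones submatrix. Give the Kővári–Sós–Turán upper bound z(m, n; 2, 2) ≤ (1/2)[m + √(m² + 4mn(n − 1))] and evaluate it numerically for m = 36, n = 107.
z(36, 107; 2, 2) ≤ (1/2)[36 + √(36² + 4·36·107·106)] = (1/2)[36 + √1634544] = 657.2464

Kővári–Sós–Turán: let r_1, ..., r_36 be the row sums and z = Σ r_i the total number of 1s. Each pair of columns can share at most one row with both entries 1 (else a 2×2 all-ones block appears), so Σ_i C(r_i, 2) ≤ C(107, 2) = 5671. By convexity Σ_i C(r_i, 2) ≥ 36·C(z/36, 2) = z(z − 36)/(2·36), giving z² − 36z − 36·107·106 ≤ 0 and hence z ≤ (1/2)[36 + √(1296 + 4·408312)] = (1/2)[36 + √1634544] ≈ (1/2)(36 + 1278.4929) = 657.2464.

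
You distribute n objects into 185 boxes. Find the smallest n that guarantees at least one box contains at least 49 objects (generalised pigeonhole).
n = (49 − 1)·185 + 1 = 8881

By the generalised pigeonhole principle, to guarantee some box contains ≥ r objects we need more than (r − 1) · k objects total. Threshold: n = (r − 1) · k + 1. With r = 49 and k = 185: n = 48 · 185 + 1 = 8880 + 1 = 8881. For n = 8880 = 48 · 185, we can put exactly 48 objects in every box, avoiding 49 in any single one — so 8881 is tight.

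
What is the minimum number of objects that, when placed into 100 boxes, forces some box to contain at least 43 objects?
n = (43 − 1)·100 + 1 = 4201

By the generalised pigeonhole principle, to guarantee some box contains ≥ r objects we need more than (r − 1) · k objects total. Threshold: n = (r − 1) · k + 1. With r = 43 and k = 100: n = 42 · 100 + 1 = 4200 + 1 = 4201. For n = 4200 = 42 · 100, we can put exactly 42 objects in every box, avoiding 43 in any single one — so 4201 is tight.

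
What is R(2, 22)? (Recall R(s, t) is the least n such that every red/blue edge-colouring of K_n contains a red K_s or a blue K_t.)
R(2, 22) = 22

R(2, k) = k for all k ≥ 2: in a 2-colouring of K_k, either some edge is red (a red K_2) or all edges are blue (a blue K_k). And K_{21} coloured all-blue has no blue K_22, so R(2, 22) > 21. Hence R(2, 22) = 22.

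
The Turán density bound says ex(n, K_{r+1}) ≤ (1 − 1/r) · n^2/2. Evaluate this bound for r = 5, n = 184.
Turán density bound = (4/5) · 184^2/2 = 67712/5 ≈ 13542.4

Turán's theorem: ex(n, K_{r+1}) is achieved by the complete r-partite Turán graph T(n, r) with parts as balanced as possible, and is at most (1 − 1/r) · n^2/2. For r = 5, n = 184: the density bound is (4/5) · 33856/2 = 67712/5 ≈ 13542.4. The integer-valued extremum is e(T(184, 5)) = 13542, which is strictly less than the density bound 67712/5 since 5 ∤ 184 (the parts of T(184, 5) cannot all be equal).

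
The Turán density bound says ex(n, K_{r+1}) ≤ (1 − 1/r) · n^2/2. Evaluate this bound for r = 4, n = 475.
Turán density bound = (3/4) · 475^2/2 = 676875/8 ≈ 84609.375

Turán's theorem: ex(n, K_{r+1}) is achieved by the complete r-partite Turán graph T(n, r) with parts as balanced as possible, and is at most (1 − 1/r) · n^2/2. For r = 4, n = 475: the density bound is (3/4) · 225625/2 = 676875/8 ≈ 84609.375. The integer-valued extremum is e(T(475, 4)) = 84609, which is strictly less than the density bound 676875/8 since 4 ∤ 475 (the parts of T(475, 4) cannot all be equal).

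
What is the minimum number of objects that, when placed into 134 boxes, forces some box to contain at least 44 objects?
n = (44 − 1)·134 + 1 = 5763

By the generalised pigeonhole principle, to guarantee some box contains ≥ r objects we need more than (r − 1) · k objects total. Threshold: n = (r − 1) · k + 1. With r = 44 and k = 134: n = 43 · 134 + 1 = 5762 + 1 = 5763. For n = 5762 = 43 · 134, we can put exactly 43 objects in every box, avoiding 44 in any single one — so 5763 is tight.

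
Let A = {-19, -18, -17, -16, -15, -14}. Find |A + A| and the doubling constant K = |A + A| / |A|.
K = |A + A| / |A| = 11/6

Enumerate A + A = {a + b : a, b ∈ A}. With |A| = 6, there are |A|^2 = 36 ordered sum pairs; collecting distinct values, A + A = {-38, -37, -36, -35, -34, -33, -32, -31, -30, -29, -28}, so |A + A| = 11. Thus K = 11/6. Here |A + A| = 2|A| − 1 = 11, the minimum possible — so K = 11/6 is minimal, which holds iff A is an arithmetic progression.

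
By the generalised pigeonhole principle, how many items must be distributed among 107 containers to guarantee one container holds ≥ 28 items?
n = (28 − 1)·107 + 1 = 2890

By the generalised pigeonhole principle, to guarantee some box contains ≥ r objects we need more than (r − 1) · k objects total. Threshold: n = (r − 1) · k + 1. With r = 28 and k = 107: n = 27 · 107 + 1 = 2889 + 1 = 2890. For n = 2889 = 27 · 107, we can put exactly 27 objects in every box, avoiding 28 in any single one — so 2890 is tight.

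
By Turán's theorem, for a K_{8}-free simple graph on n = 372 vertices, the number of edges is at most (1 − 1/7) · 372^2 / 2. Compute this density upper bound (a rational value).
Turán density bound = (6/7) · 372^2/2 = 415152/7 ≈ 59307.4286

Turán's theorem: ex(n, K_{r+1}) is achieved by the complete r-partite Turán graph T(n, r) with parts as balanced as possible, and is at most (1 − 1/r) · n^2/2. For r = 7, n = 372: the density bound is (6/7) · 138384/2 = 415152/7 ≈ 59307.4286. The integer-valued extremum is e(T(372, 7)) = 59307, which is strictly less than the density bound 415152/7 since 7 ∤ 372 (the parts of T(372, 7) cannot all be equal).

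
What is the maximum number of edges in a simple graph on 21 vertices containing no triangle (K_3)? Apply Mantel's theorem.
ex(21, K_3) = ⌊21^2/4⌋ = 110

Mantel (1907): a triangle-free graph on n vertices has at most ⌊n^2/4⌋ edges, with equality for the complete bipartite graph K_{⌊n/2⌋, ⌈n/2⌉}. For n = 21: ⌊21^2/4⌋ = ⌊441/4⌋ = 110. The extremal graph is K_{10, 11}, which has 10·11 = 110 edges.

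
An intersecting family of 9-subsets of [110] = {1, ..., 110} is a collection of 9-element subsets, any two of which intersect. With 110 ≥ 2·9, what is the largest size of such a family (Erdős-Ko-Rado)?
max |F| = C(109, 8) = 379908847539

The Erdős-Ko-Rado theorem states: for n ≥ 2k, an intersecting family of k-subsets of an n-element set has size at most C(n − 1, k − 1), with equality for 'star' families {A ⊆ [n] : |A| = k, i ∈ A} (fix an element i). For n = 110, k = 9: C(109, 8) = 379908847539.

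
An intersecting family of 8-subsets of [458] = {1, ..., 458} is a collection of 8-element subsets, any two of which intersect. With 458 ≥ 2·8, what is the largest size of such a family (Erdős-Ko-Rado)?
max |F| = C(457, 7) = 788734675816516

The Erdős-Ko-Rado theorem states: for n ≥ 2k, an intersecting family of k-subsets of an n-element set has size at most C(n − 1, k − 1), with equality for 'star' families {A ⊆ [n] : |A| = k, i ∈ A} (fix an element i). For n = 458, k = 8: C(457, 7) = 788734675816516.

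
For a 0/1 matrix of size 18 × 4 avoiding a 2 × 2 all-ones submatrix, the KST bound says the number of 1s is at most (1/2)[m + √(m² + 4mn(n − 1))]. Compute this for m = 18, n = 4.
z(18, 4; 2, 2) ≤ (1/2)[18 + √(18² + 4·18·4·3)] = (1/2)[18 + √1188] = 26.2337

Kővári–Sós–Turán: let r_1, ..., r_18 be the row sums and z = Σ r_i the total number of 1s. Each pair of columns can share at most one row with both entries 1 (else a 2×2 all-ones block appears), so Σ_i C(r_i, 2) ≤ C(4, 2) = 6. By convexity Σ_i C(r_i, 2) ≥ 18·C(z/18, 2) = z(z − 18)/(2·18), giving z² − 18z − 18·4·3 ≤ 0 and hence z ≤ (1/2)[18 + √(324 + 4·216)] = (1/2)[18 + √1188] ≈ (1/2)(18 + 34.4674) = 26.2337.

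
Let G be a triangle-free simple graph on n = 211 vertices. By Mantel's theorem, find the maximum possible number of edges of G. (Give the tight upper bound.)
ex(211, K_3) = ⌊211^2/4⌋ = 11130

Mantel (1907): a triangle-free graph on n vertices has at most ⌊n^2/4⌋ edges, with equality for the complete bipartite graph K_{⌊n/2⌋, ⌈n/2⌉}. For n = 211: ⌊211^2/4⌋ = ⌊44521/4⌋ = 11130. The extremal graph is K_{105, 106}, which has 105·106 = 11130 edges.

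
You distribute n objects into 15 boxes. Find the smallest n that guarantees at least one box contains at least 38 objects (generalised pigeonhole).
n = (38 − 1)·15 + 1 = 556

By the generalised pigeonhole principle, to guarantee some box contains ≥ r objects we need more than (r − 1) · k objects total. Threshold: n = (r − 1) · k + 1. With r = 38 and k = 15: n = 37 · 15 + 1 = 555 + 1 = 556. For n = 555 = 37 · 15, we can put exactly 37 objects in every box, avoiding 38 in any single one — so 556 is tight.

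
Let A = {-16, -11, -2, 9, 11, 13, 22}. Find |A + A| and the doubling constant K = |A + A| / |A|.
K = |A + A| / |A| = 25/7

Enumerate A + A = {a + b : a, b ∈ A}. With |A| = 7, there are |A|^2 = 49 ordered sum pairs; collecting distinct values, A + A = {-32, -27, -22, -18, -13, -7, -5, -4, -3, -2, 0, 2, 6, 7, 9, 11, 18, 20, 22, 24, 26, 31, 33, 35, 44}, so |A + A| = 25. Thus K = 25/7. For comparison, the minimum possible |A + A| over all 7-element sets is 2·7 − 1 = 13 (so min K = 13/7), attained only by arithmetic progressions.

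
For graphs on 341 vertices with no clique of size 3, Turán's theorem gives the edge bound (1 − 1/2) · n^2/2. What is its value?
Turán density bound = (1/2) · 341^2/2 = 116281/4 ≈ 29070.25

Turán's theorem: ex(n, K_{r+1}) is achieved by the complete r-partite Turán graph T(n, r) with parts as balanced as possible, and is at most (1 − 1/r) · n^2/2. For r = 2, n = 341: the density bound is (1/2) · 116281/2 = 116281/4 ≈ 29070.25. The integer-valued extremum is e(T(341, 2)) = 29070, which is strictly less than the density bound 116281/4 since 2 ∤ 341 (the parts of T(341, 2) cannot all be equal).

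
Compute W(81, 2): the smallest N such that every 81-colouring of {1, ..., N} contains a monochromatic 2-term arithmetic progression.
W(81, 2) = 81 + 1 = 82

A 2-term AP is any pair of integers, so a monochromatic 2-AP exists iff some colour is used at least twice. With 81 colours, the colouring i ↦ i on {1, ..., 81} uses each colour once, avoiding any monochromatic pair, so W(81, 2) > 81. For {1, ..., 82}, pigeonhole forces two integers of the same colour, which form a monochromatic 2-AP. Hence W(81, 2) = 82.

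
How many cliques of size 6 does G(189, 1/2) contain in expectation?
E[# K_6] = C(189, 6) · (1/2)^C(6, 2) = 58429377468 / 2^15 = 14607344367/8192 ≈ 1783123.091675

For each 6-subset S of vertices (there are C(189, 6) = 58429377468 such S), let X_S = 1 if S induces a K_6 (all C(6, 2) = 15 edges present). Then P(X_S = 1) = (1/2)^15 = 1/32768. By linearity of expectation, E[# K_6] = C(189, 6) · (1/2)^15 = 58429377468 / 32768 = 14607344367/8192 ≈ 1783123.091675.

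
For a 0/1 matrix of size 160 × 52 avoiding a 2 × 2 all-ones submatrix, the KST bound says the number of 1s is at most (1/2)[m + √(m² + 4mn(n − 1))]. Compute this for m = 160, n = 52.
z(160, 52; 2, 2) ≤ (1/2)[160 + √(160² + 4·160·52·51)] = (1/2)[160 + √1722880] = 736.2926

Kővári–Sós–Turán: let r_1, ..., r_160 be the row sums and z = Σ r_i the total number of 1s. Each pair of columns can share at most one row with both entries 1 (else a 2×2 all-ones block appears), so Σ_i C(r_i, 2) ≤ C(52, 2) = 1326. By convexity Σ_i C(r_i, 2) ≥ 160·C(z/160, 2) = z(z − 160)/(2·160), giving z² − 160z − 160·52·51 ≤ 0 and hence z ≤ (1/2)[160 + √(25600 + 4·424320)] = (1/2)[160 + √1722880] ≈ (1/2)(160 + 1312.5852) = 736.2926.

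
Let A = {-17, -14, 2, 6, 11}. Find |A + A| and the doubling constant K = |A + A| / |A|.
K = |A + A| / |A| = 15/5 = 3

Enumerate A + A = {a + b : a, b ∈ A}. With |A| = 5, there are |A|^2 = 25 ordered sum pairs; collecting distinct values, A + A = {-34, -31, -28, -15, -12, -11, -8, -6, -3, 4, 8, 12, 13, 17, 22}, so |A + A| = 15. Thus K = 15/5 = 3. For comparison, the minimum possible |A + A| over all 5-element sets is 2·5 − 1 = 9 (so min K = 9/5), attained only by arithmetic progressions.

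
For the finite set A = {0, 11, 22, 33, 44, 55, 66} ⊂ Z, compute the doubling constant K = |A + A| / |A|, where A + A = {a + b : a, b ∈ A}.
K = |A + A| / |A| = 13/7

Enumerate A + A = {a + b : a, b ∈ A}. With |A| = 7, there are |A|^2 = 49 ordered sum pairs; collecting distinct values, A + A = {0, 11, 22, 33, 44, 55, 66, 77, 88, 99, 110, 121, 132}, so |A + A| = 13. Thus K = 13/7. Here |A + A| = 2|A| − 1 = 13, the minimum possible — so K = 13/7 is minimal, which holds iff A is an arithmetic progression.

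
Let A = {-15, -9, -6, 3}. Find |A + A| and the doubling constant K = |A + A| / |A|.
K = |A + A| / |A| = 9/4

Enumerate A + A = {a + b : a, b ∈ A}. With |A| = 4, there are |A|^2 = 16 ordered sum pairs; collecting distinct values, A + A = {-30, -24, -21, -18, -15, -12, -6, -3, 6}, so |A + A| = 9. Thus K = 9/4. For comparison, the minimum possible |A + A| over all 4-element sets is 2·4 − 1 = 7 (so min K = 7/4), attained only by arithmetic progressions.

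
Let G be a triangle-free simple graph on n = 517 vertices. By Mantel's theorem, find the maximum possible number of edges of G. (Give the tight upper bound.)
ex(517, K_3) = ⌊517^2/4⌋ = 66822

Mantel (1907): a triangle-free graph on n vertices has at most ⌊n^2/4⌋ edges, with equality for the complete bipartite graph K_{⌊n/2⌋, ⌈n/2⌉}. For n = 517: ⌊517^2/4⌋ = ⌊267289/4⌋ = 66822. The extremal graph is K_{258, 259}, which has 258·259 = 66822 edges.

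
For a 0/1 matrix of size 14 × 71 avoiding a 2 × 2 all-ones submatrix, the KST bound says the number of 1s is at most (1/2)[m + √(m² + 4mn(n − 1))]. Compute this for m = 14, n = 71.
z(14, 71; 2, 2) ≤ (1/2)[14 + √(14² + 4·14·71·70)] = (1/2)[14 + √278516] = 270.8731

Kővári–Sós–Turán: let r_1, ..., r_14 be the row sums and z = Σ r_i the total number of 1s. Each pair of columns can share at most one row with both entries 1 (else a 2×2 all-ones block appears), so Σ_i C(r_i, 2) ≤ C(71, 2) = 2485. By convexity Σ_i C(r_i, 2) ≥ 14·C(z/14, 2) = z(z − 14)/(2·14), giving z² − 14z − 14·71·70 ≤ 0 and hence z ≤ (1/2)[14 + √(196 + 4·69580)] = (1/2)[14 + √278516] ≈ (1/2)(14 + 527.7462) = 270.8731.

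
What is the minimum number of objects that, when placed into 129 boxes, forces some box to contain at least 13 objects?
n = (13 − 1)·129 + 1 = 1549

By the generalised pigeonhole principle, to guarantee some box contains ≥ r objects we need more than (r − 1) · k objects total. Threshold: n = (r − 1) · k + 1. With r = 13 and k = 129: n = 12 · 129 + 1 = 1548 + 1 = 1549. For n = 1548 = 12 · 129, we can put exactly 12 objects in every box, avoiding 13 in any single one — so 1549 is tight.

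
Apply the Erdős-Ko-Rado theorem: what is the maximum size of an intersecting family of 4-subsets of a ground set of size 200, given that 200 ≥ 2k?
max |F| = C(199, 3) = 1293699

The Erdős-Ko-Rado theorem states: for n ≥ 2k, an intersecting family of k-subsets of an n-element set has size at most C(n − 1, k − 1), with equality for 'star' families {A ⊆ [n] : |A| = k, i ∈ A} (fix an element i). For n = 200, k = 4: C(199, 3) = 1293699.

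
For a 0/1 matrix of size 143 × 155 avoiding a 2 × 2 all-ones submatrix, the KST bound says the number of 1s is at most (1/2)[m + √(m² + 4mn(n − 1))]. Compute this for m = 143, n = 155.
z(143, 155; 2, 2) ≤ (1/2)[143 + √(143² + 4·143·155·154)] = (1/2)[143 + √13674089] = 1920.4246

Kővári–Sós–Turán: let r_1, ..., r_143 be the row sums and z = Σ r_i the total number of 1s. Each pair of columns can share at most one row with both entries 1 (else a 2×2 all-ones block appears), so Σ_i C(r_i, 2) ≤ C(155, 2) = 11935. By convexity Σ_i C(r_i, 2) ≥ 143·C(z/143, 2) = z(z − 143)/(2·143), giving z² − 143z − 143·155·154 ≤ 0 and hence z ≤ (1/2)[143 + √(20449 + 4·3413410)] = (1/2)[143 + √13674089] ≈ (1/2)(143 + 3697.8492) = 1920.4246.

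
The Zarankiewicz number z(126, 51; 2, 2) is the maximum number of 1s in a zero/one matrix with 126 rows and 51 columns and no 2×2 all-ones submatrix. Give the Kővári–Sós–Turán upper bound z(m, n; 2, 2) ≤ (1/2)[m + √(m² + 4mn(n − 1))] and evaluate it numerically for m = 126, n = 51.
z(126, 51; 2, 2) ≤ (1/2)[126 + √(126² + 4·126·51·50)] = (1/2)[126 + √1301076] = 633.3236

Kővári–Sós–Turán: let r_1, ..., r_126 be the row sums and z = Σ r_i the total number of 1s. Each pair of columns can share at most one row with both entries 1 (else a 2×2 all-ones block appears), so Σ_i C(r_i, 2) ≤ C(51, 2) = 1275. By convexity Σ_i C(r_i, 2) ≥ 126·C(z/126, 2) = z(z − 126)/(2·126), giving z² − 126z − 126·51·50 ≤ 0 and hence z ≤ (1/2)[126 + √(15876 + 4·321300)] = (1/2)[126 + √1301076] ≈ (1/2)(126 + 1140.6472) = 633.3236.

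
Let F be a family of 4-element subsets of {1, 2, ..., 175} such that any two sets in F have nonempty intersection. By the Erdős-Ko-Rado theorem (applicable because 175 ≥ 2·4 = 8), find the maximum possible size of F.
max |F| = C(174, 3) = 862924

The Erdős-Ko-Rado theorem states: for n ≥ 2k, an intersecting family of k-subsets of an n-element set has size at most C(n − 1, k − 1), with equality for 'star' families {A ⊆ [n] : |A| = k, i ∈ A} (fix an element i). For n = 175, k = 4: C(174, 3) = 862924.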